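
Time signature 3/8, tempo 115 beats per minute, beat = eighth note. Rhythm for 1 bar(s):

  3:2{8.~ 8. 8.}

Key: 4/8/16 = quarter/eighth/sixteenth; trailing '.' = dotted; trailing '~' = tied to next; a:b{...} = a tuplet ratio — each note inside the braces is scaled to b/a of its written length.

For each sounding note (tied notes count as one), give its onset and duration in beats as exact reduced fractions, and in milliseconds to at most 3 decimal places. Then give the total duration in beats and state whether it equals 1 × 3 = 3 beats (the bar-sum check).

1) 0.0ms=0b +1043.478ms=2b
2) 1043.478ms=2b +521.739ms=1b
Σ=3b of 3 (115bpm 3/8) — PASS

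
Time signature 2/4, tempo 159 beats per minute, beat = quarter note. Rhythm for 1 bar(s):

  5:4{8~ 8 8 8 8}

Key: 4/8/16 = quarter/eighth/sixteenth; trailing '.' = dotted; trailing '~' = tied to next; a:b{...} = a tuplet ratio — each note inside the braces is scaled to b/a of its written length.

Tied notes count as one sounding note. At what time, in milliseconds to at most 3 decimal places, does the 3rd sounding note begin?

1. 0.0ms @ 0 + 301.887ms (4/5)
2. 301.887ms @ 4/5 + 150.943ms (2/5)
3. 452.83ms @ 6/5 + 150.943ms (2/5)
4. 603.774ms @ 8/5 + 150.943ms (2/5)

note 3 onset = 6/5b = 452.83ms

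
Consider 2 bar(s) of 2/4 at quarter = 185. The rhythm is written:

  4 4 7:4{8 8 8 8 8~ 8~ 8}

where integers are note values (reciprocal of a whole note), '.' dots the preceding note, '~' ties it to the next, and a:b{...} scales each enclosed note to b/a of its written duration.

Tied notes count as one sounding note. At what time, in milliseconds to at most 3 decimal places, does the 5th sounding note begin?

1. 0.0ms @ 0 + 324.324ms (1)
2. 324.324ms @ 1 + 324.324ms (1)
3. 648.649ms @ 2 + 92.664ms (2/7)
4. 741.313ms @ 16/7 + 92.664ms (2/7)
5. 833.977ms @ 18/7 + 92.664ms (2/7)
6. 926.641ms @ 20/7 + 92.664ms (2/7)
7. 1019.305ms @ 22/7 + 277.992ms (6/7)

note 5 onset = 18/7b = 833.977ms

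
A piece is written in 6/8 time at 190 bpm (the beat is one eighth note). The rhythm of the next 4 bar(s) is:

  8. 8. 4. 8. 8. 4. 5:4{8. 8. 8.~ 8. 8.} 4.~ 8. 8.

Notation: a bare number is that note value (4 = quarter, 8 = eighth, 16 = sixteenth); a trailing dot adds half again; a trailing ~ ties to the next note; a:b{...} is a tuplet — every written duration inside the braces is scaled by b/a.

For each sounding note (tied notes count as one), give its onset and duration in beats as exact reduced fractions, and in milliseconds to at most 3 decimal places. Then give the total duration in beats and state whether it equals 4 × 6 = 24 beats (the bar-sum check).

1) 0.0ms=0b +473.684ms=3/2b
2) 473.684ms=3/2b +473.684ms=3/2b
3) 947.368ms=3b +947.368ms=3b
4) 1894.737ms=6b +473.684ms=3/2b
5) 2368.421ms=15/2b +473.684ms=3/2b
6) 2842.105ms=9b +947.368ms=3b
7) 3789.474ms=12b +378.947ms=6/5b
8) 4168.421ms=66/5b +378.947ms=6/5b
9) 4547.368ms=72/5b +757.895ms=12/5b
10) 5305.263ms=84/5b +378.947ms=6/5b
11) 5684.211ms=18b +1421.053ms=9/2b
12) 7105.263ms=45/2b +473.684ms=3/2b
Σ=24b of 24 (190bpm 6/8) — PASS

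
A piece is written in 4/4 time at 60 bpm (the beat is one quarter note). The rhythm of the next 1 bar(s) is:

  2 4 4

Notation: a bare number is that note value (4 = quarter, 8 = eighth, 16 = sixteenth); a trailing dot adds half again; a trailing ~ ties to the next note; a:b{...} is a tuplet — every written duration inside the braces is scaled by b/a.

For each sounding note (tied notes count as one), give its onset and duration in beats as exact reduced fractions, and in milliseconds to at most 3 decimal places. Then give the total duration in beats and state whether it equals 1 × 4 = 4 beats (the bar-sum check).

1) 0.0ms=0b +2000.0ms=2b
2) 2000.0ms=2b +1000.0ms=1b
3) 3000.0ms=3b +1000.0ms=1b
Σ=4b of 4 (60bpm 4/4) — PASS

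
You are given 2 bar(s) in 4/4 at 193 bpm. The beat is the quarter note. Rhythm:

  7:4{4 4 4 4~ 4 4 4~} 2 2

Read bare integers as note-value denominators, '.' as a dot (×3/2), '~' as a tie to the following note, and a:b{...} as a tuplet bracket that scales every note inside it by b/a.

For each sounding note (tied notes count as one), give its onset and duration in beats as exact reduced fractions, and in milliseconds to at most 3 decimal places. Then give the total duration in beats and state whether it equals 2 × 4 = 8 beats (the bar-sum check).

1) 0.0ms=0b +177.646ms=4/7b
2) 177.646ms=4/7b +177.646ms=4/7b
3) 355.292ms=8/7b +177.646ms=4/7b
4) 532.939ms=12/7b +355.292ms=8/7b
5) 888.231ms=20/7b +177.646ms=4/7b
6) 1065.877ms=24/7b +799.408ms=18/7b
7) 1865.285ms=6b +621.762ms=2b
Σ=8b of 8 (193bpm 4/4) — PASS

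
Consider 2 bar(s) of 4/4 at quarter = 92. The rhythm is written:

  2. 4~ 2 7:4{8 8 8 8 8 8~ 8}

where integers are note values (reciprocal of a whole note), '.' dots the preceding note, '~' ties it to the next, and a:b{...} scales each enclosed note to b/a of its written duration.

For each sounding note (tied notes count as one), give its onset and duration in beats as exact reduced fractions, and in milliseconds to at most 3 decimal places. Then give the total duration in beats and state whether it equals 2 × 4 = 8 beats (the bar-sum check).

1) 0.0ms=0b +1956.522ms=3b
2) 1956.522ms=3b +1956.522ms=3b
3) 3913.043ms=6b +186.335ms=2/7b
4) 4099.379ms=44/7b +186.335ms=2/7b
5) 4285.714ms=46/7b +186.335ms=2/7b
6) 4472.05ms=48/7b +186.335ms=2/7b
7) 4658.385ms=50/7b +186.335ms=2/7b
8) 4844.72ms=52/7b +372.671ms=4/7b
Σ=8b of 8 (92bpm 4/4) — PASS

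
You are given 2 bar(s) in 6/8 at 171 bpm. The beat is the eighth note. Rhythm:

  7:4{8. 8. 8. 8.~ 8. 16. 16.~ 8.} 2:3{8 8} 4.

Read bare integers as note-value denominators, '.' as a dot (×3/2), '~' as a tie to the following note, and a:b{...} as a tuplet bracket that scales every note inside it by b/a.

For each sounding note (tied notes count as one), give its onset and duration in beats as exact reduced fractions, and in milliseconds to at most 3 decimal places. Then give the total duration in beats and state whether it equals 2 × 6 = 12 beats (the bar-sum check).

1) 0.0ms=0b +300.752ms=6/7b
2) 300.752ms=6/7b +300.752ms=6/7b
3) 601.504ms=12/7b +300.752ms=6/7b
4) 902.256ms=18/7b +601.504ms=12/7b
5) 1503.759ms=30/7b +150.376ms=3/7b
6) 1654.135ms=33/7b +451.128ms=9/7b
7) 2105.263ms=6b +526.316ms=3/2b
8) 2631.579ms=15/2b +526.316ms=3/2b
9) 3157.895ms=9b +1052.632ms=3b
Σ=12b of 12 (171bpm 6/8) — PASS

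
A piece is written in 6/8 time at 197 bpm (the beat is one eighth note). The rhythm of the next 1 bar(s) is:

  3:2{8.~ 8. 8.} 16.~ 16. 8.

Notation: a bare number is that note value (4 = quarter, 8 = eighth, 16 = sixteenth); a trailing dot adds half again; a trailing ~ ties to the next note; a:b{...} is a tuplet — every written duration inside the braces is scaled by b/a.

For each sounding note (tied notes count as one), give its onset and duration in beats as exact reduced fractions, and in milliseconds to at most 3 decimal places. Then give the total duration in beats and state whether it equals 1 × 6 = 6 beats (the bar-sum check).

1) 0.0ms=0b +609.137ms=2b
2) 609.137ms=2b +304.569ms=1b
3) 913.706ms=3b +456.853ms=3/2b
4) 1370.558ms=9/2b +456.853ms=3/2b
Σ=6b of 6 (197bpm 6/8) — PASS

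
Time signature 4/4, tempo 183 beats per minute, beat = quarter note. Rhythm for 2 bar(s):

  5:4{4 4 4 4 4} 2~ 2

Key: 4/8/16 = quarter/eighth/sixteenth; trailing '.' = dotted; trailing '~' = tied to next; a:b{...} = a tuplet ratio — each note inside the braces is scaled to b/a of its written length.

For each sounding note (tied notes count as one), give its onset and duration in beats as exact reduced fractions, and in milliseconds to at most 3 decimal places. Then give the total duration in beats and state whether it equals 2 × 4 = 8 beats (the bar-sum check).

1) 0.0ms=0b +262.295ms=4/5b
2) 262.295ms=4/5b +262.295ms=4/5b
3) 524.59ms=8/5b +262.295ms=4/5b
4) 786.885ms=12/5b +262.295ms=4/5b
5) 1049.18ms=16/5b +262.295ms=4/5b
6) 1311.475ms=4b +1311.475ms=4b
Σ=8b of 8 (183bpm 4/4) — PASS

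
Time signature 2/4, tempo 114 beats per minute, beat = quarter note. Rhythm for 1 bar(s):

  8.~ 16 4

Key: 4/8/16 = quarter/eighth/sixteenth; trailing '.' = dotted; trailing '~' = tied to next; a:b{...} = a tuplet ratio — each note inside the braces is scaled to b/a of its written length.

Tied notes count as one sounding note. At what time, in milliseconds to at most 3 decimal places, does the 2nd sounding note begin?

1. 0.0ms @ 0 + 526.316ms (1)
2. 526.316ms @ 1 + 526.316ms (1)

note 2 onset = 1b = 526.316ms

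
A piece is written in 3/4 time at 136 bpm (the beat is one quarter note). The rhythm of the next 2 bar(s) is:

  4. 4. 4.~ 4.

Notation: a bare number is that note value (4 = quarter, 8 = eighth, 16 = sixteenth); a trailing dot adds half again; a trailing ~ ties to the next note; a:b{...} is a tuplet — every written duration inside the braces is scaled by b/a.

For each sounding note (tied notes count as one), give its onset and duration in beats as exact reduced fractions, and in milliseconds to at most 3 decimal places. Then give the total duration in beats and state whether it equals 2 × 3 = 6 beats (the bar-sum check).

1) 0.0ms=0b +661.765ms=3/2b
2) 661.765ms=3/2b +661.765ms=3/2b
3) 1323.529ms=3b +1323.529ms=3b
Σ=6b of 6 (136bpm 3/4) — PASS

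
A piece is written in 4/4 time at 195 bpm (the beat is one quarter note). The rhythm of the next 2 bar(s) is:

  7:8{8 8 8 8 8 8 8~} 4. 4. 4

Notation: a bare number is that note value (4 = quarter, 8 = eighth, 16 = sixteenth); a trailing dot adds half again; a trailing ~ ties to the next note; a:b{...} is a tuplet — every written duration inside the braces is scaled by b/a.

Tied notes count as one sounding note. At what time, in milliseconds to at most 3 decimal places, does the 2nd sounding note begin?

note 2 onset = 4/7b = 175.824ms

1. 0.0ms @ 0 + 175.824ms (4/7)
2. 175.824ms @ 4/7 + 175.824ms (4/7)
3. 351.648ms @ 8/7 + 175.824ms (4/7)
4. 527.473ms @ 12/7 + 175.824ms (4/7)
5. 703.297ms @ 16/7 + 175.824ms (4/7)
6. 879.121ms @ 20/7 + 175.824ms (4/7)
7. 1054.945ms @ 24/7 + 637.363ms (29/14)
8. 1692.308ms @ 11/2 + 461.538ms (3/2)
9. 2153.846ms @ 7 + 307.692ms (1)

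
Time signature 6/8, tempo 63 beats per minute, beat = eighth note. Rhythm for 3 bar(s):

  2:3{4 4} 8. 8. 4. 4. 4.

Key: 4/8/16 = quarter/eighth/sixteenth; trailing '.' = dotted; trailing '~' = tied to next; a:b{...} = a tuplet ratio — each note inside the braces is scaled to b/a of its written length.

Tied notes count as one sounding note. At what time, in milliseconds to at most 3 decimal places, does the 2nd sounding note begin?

note 2 onset = 3b = 2857.143ms

1. 0.0ms @ 0 + 2857.143ms (3)
2. 2857.143ms @ 3 + 2857.143ms (3)
3. 5714.286ms @ 6 + 1428.571ms (3/2)
4. 7142.857ms @ 15/2 + 1428.571ms (3/2)
5. 8571.429ms @ 9 + 2857.143ms (3)
6. 11428.571ms @ 12 + 2857.143ms (3)
7. 14285.714ms @ 15 + 2857.143ms (3)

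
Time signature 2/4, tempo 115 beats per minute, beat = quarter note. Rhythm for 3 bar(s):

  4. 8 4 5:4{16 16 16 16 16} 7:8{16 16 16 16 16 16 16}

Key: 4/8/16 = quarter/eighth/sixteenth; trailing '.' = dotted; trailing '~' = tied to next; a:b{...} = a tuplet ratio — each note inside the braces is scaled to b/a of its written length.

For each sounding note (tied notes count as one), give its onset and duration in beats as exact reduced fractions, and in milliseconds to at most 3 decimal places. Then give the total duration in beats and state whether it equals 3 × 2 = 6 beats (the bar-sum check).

1) 0.0ms=0b +782.609ms=3/2b
2) 782.609ms=3/2b +260.87ms=1/2b
3) 1043.478ms=2b +521.739ms=1b
4) 1565.217ms=3b +104.348ms=1/5b
5) 1669.565ms=16/5b +104.348ms=1/5b
6) 1773.913ms=17/5b +104.348ms=1/5b
7) 1878.261ms=18/5b +104.348ms=1/5b
8) 1982.609ms=19/5b +104.348ms=1/5b
9) 2086.957ms=4b +149.068ms=2/7b
10) 2236.025ms=30/7b +149.068ms=2/7b
11) 2385.093ms=32/7b +149.068ms=2/7b
12) 2534.161ms=34/7b +149.068ms=2/7b
13) 2683.23ms=36/7b +149.068ms=2/7b
14) 2832.298ms=38/7b +149.068ms=2/7b
15) 2981.366ms=40/7b +149.068ms=2/7b
Σ=6b of 6 (115bpm 2/4) — PASS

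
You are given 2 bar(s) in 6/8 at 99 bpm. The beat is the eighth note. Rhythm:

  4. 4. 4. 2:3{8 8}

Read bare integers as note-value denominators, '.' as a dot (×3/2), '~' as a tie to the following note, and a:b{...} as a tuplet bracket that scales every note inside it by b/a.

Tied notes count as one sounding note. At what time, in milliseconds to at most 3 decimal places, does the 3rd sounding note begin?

note 3 onset = 6b = 3636.364ms

1. 0.0ms @ 0 + 1818.182ms (3)
2. 1818.182ms @ 3 + 1818.182ms (3)
3. 3636.364ms @ 6 + 1818.182ms (3)
4. 5454.545ms @ 9 + 909.091ms (3/2)
5. 6363.636ms @ 21/2 + 909.091ms (3/2)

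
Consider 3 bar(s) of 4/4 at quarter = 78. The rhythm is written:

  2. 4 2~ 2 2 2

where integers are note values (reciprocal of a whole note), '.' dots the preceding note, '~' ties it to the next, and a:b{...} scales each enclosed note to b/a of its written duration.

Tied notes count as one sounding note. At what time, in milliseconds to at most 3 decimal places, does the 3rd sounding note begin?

1. 0.0ms @ 0 + 2307.692ms (3)
2. 2307.692ms @ 3 + 769.231ms (1)
3. 3076.923ms @ 4 + 3076.923ms (4)
4. 6153.846ms @ 8 + 1538.462ms (2)
5. 7692.308ms @ 10 + 1538.462ms (2)

note 3 onset = 4b = 3076.923ms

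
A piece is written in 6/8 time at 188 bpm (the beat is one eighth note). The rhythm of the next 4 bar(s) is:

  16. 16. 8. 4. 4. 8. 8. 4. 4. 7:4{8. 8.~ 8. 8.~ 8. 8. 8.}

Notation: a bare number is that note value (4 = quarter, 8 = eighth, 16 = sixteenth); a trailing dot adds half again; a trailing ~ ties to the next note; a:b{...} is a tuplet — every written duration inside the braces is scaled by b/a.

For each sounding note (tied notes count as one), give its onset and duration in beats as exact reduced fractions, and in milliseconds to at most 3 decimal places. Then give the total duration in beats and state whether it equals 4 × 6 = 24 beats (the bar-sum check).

1) 0.0ms=0b +239.362ms=3/4b
2) 239.362ms=3/4b +239.362ms=3/4b
3) 478.723ms=3/2b +478.723ms=3/2b
4) 957.447ms=3b +957.447ms=3b
5) 1914.894ms=6b +957.447ms=3b
6) 2872.34ms=9b +478.723ms=3/2b
7) 3351.064ms=21/2b +478.723ms=3/2b
8) 3829.787ms=12b +957.447ms=3b
9) 4787.234ms=15b +957.447ms=3b
10) 5744.681ms=18b +273.556ms=6/7b
11) 6018.237ms=132/7b +547.112ms=12/7b
12) 6565.35ms=144/7b +547.112ms=12/7b
13) 7112.462ms=156/7b +273.556ms=6/7b
14) 7386.018ms=162/7b +273.556ms=6/7b
Σ=24b of 24 (188bpm 6/8) — PASS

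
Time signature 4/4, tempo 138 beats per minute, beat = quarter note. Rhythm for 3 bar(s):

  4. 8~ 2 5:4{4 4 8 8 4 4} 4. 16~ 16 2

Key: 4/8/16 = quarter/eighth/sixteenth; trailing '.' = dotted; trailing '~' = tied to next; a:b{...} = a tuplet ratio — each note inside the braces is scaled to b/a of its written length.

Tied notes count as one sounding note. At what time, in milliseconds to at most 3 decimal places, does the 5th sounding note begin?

1. 0.0ms @ 0 + 652.174ms (3/2)
2. 652.174ms @ 3/2 + 1086.957ms (5/2)
3. 1739.13ms @ 4 + 347.826ms (4/5)
4. 2086.957ms @ 24/5 + 347.826ms (4/5)
5. 2434.783ms @ 28/5 + 173.913ms (2/5)
6. 2608.696ms @ 6 + 173.913ms (2/5)
7. 2782.609ms @ 32/5 + 347.826ms (4/5)
8. 3130.435ms @ 36/5 + 347.826ms (4/5)
9. 3478.261ms @ 8 + 652.174ms (3/2)
10. 4130.435ms @ 19/2 + 217.391ms (1/2)
11. 4347.826ms @ 10 + 869.565ms (2)

note 5 onset = 28/5b = 2434.783ms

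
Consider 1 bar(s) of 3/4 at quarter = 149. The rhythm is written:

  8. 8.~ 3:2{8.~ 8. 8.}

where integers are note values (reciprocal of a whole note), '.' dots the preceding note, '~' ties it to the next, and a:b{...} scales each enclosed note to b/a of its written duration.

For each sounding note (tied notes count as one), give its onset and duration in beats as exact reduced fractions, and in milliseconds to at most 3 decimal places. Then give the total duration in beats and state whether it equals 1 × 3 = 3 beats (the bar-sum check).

1) 0.0ms=0b +302.013ms=3/4b
2) 302.013ms=3/4b +704.698ms=7/4b
3) 1006.711ms=5/2b +201.342ms=1/2b
Σ=3b of 3 (149bpm 3/4) — PASS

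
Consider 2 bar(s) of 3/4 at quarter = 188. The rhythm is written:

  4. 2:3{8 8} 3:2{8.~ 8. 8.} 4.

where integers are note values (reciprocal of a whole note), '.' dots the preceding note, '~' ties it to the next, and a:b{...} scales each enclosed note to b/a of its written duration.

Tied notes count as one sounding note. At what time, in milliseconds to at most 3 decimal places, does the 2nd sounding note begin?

note 2 onset = 3/2b = 478.723ms

1. 0.0ms @ 0 + 478.723ms (3/2)
2. 478.723ms @ 3/2 + 239.362ms (3/4)
3. 718.085ms @ 9/4 + 239.362ms (3/4)
4. 957.447ms @ 3 + 319.149ms (1)
5. 1276.596ms @ 4 + 159.574ms (1/2)
6. 1436.17ms @ 9/2 + 478.723ms (3/2)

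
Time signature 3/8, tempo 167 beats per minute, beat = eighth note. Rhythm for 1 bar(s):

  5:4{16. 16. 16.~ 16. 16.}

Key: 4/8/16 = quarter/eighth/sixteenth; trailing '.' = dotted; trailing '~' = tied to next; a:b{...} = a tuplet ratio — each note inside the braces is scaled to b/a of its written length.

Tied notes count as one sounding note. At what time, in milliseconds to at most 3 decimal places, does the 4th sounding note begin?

note 4 onset = 12/5b = 862.275ms

1. 0.0ms @ 0 + 215.569ms (3/5)
2. 215.569ms @ 3/5 + 215.569ms (3/5)
3. 431.138ms @ 6/5 + 431.138ms (6/5)
4. 862.275ms @ 12/5 + 215.569ms (3/5)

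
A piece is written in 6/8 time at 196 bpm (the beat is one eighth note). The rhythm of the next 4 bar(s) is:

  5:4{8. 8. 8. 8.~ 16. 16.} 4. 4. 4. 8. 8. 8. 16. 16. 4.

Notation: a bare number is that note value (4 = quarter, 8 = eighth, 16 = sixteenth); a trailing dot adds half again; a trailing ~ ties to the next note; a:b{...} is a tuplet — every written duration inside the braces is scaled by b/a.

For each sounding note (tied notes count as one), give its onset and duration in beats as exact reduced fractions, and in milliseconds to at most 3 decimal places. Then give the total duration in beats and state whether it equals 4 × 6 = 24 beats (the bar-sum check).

1) 0.0ms=0b +367.347ms=6/5b
2) 367.347ms=6/5b +367.347ms=6/5b
3) 734.694ms=12/5b +367.347ms=6/5b
4) 1102.041ms=18/5b +551.02ms=9/5b
5) 1653.061ms=27/5b +183.673ms=3/5b
6) 1836.735ms=6b +918.367ms=3b
7) 2755.102ms=9b +918.367ms=3b
8) 3673.469ms=12b +918.367ms=3b
9) 4591.837ms=15b +459.184ms=3/2b
10) 5051.02ms=33/2b +459.184ms=3/2b
11) 5510.204ms=18b +459.184ms=3/2b
12) 5969.388ms=39/2b +229.592ms=3/4b
13) 6198.98ms=81/4b +229.592ms=3/4b
14) 6428.571ms=21b +918.367ms=3b
Σ=24b of 24 (196bpm 6/8) — PASS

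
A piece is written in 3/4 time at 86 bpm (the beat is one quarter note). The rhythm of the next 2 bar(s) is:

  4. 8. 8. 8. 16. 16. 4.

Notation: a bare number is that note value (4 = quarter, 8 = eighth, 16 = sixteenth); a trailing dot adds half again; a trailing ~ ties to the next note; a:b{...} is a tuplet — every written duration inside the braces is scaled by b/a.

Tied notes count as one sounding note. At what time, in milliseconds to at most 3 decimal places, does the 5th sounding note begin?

1. 0.0ms @ 0 + 1046.512ms (3/2)
2. 1046.512ms @ 3/2 + 523.256ms (3/4)
3. 1569.767ms @ 9/4 + 523.256ms (3/4)
4. 2093.023ms @ 3 + 523.256ms (3/4)
5. 2616.279ms @ 15/4 + 261.628ms (3/8)
6. 2877.907ms @ 33/8 + 261.628ms (3/8)
7. 3139.535ms @ 9/2 + 1046.512ms (3/2)

note 5 onset = 15/4b = 2616.279ms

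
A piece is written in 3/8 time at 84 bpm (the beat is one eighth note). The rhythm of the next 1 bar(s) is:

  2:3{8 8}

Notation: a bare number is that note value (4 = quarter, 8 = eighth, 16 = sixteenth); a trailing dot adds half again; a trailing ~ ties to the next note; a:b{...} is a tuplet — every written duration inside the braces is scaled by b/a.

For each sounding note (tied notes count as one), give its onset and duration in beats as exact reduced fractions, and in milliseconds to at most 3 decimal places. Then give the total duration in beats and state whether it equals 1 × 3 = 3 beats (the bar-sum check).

1) 0.0ms=0b +1071.429ms=3/2b
2) 1071.429ms=3/2b +1071.429ms=3/2b
Σ=3b of 3 (84bpm 3/8) — PASS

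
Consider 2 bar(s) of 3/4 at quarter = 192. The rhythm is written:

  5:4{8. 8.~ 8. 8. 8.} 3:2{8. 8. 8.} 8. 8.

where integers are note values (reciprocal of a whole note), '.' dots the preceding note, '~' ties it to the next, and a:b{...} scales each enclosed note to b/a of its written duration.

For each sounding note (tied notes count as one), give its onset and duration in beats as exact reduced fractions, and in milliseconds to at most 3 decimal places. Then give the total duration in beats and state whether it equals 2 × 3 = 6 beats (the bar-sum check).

1) 0.0ms=0b +187.5ms=3/5b
2) 187.5ms=3/5b +375.0ms=6/5b
3) 562.5ms=9/5b +187.5ms=3/5b
4) 750.0ms=12/5b +187.5ms=3/5b
5) 937.5ms=3b +156.25ms=1/2b
6) 1093.75ms=7/2b +156.25ms=1/2b
7) 1250.0ms=4b +156.25ms=1/2b
8) 1406.25ms=9/2b +234.375ms=3/4b
9) 1640.625ms=21/4b +234.375ms=3/4b
Σ=6b of 6 (192bpm 3/4) — PASS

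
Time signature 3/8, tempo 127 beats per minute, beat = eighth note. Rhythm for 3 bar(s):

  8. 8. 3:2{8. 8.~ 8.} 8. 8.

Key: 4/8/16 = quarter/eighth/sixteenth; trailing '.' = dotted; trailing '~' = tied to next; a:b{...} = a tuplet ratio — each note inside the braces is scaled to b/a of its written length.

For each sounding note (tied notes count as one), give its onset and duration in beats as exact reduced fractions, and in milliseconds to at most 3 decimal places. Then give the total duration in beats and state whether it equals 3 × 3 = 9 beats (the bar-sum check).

1) 0.0ms=0b +708.661ms=3/2b
2) 708.661ms=3/2b +708.661ms=3/2b
3) 1417.323ms=3b +472.441ms=1b
4) 1889.764ms=4b +944.882ms=2b
5) 2834.646ms=6b +708.661ms=3/2b
6) 3543.307ms=15/2b +708.661ms=3/2b
Σ=9b of 9 (127bpm 3/8) — PASS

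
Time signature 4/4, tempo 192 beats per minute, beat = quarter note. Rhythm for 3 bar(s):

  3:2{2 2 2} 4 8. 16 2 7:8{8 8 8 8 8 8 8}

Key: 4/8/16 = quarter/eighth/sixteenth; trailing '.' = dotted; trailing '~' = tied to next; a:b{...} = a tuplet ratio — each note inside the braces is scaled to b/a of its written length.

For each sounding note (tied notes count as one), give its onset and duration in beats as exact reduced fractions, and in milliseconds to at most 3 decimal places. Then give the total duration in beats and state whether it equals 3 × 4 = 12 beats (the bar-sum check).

1) 0.0ms=0b +416.667ms=4/3b
2) 416.667ms=4/3b +416.667ms=4/3b
3) 833.333ms=8/3b +416.667ms=4/3b
4) 1250.0ms=4b +312.5ms=1b
5) 1562.5ms=5b +234.375ms=3/4b
6) 1796.875ms=23/4b +78.125ms=1/4b
7) 1875.0ms=6b +625.0ms=2b
8) 2500.0ms=8b +178.571ms=4/7b
9) 2678.571ms=60/7b +178.571ms=4/7b
10) 2857.143ms=64/7b +178.571ms=4/7b
11) 3035.714ms=68/7b +178.571ms=4/7b
12) 3214.286ms=72/7b +178.571ms=4/7b
13) 3392.857ms=76/7b +178.571ms=4/7b
14) 3571.429ms=80/7b +178.571ms=4/7b
Σ=12b of 12 (192bpm 4/4) — PASS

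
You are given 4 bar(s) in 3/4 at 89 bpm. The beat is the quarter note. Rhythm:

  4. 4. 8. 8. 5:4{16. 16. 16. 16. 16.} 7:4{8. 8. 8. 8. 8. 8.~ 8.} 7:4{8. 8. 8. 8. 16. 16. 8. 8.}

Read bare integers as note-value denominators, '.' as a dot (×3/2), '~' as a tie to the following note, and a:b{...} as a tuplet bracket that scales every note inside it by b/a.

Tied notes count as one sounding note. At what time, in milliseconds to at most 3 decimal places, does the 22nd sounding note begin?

1. 0.0ms @ 0 + 1011.236ms (3/2)
2. 1011.236ms @ 3/2 + 1011.236ms (3/2)
3. 2022.472ms @ 3 + 505.618ms (3/4)
4. 2528.09ms @ 15/4 + 505.618ms (3/4)
5. 3033.708ms @ 9/2 + 202.247ms (3/10)
6. 3235.955ms @ 24/5 + 202.247ms (3/10)
7. 3438.202ms @ 51/10 + 202.247ms (3/10)
8. 3640.449ms @ 27/5 + 202.247ms (3/10)
9. 3842.697ms @ 57/10 + 202.247ms (3/10)
10. 4044.944ms @ 6 + 288.925ms (3/7)
11. 4333.868ms @ 45/7 + 288.925ms (3/7)
12. 4622.793ms @ 48/7 + 288.925ms (3/7)
13. 4911.717ms @ 51/7 + 288.925ms (3/7)
14. 5200.642ms @ 54/7 + 288.925ms (3/7)
15. 5489.567ms @ 57/7 + 577.849ms (6/7)
16. 6067.416ms @ 9 + 288.925ms (3/7)
17. 6356.34ms @ 66/7 + 288.925ms (3/7)
18. 6645.265ms @ 69/7 + 288.925ms (3/7)
19. 6934.189ms @ 72/7 + 288.925ms (3/7)
20. 7223.114ms @ 75/7 + 144.462ms (3/14)
21. 7367.576ms @ 153/14 + 144.462ms (3/14)
22. 7512.039ms @ 78/7 + 288.925ms (3/7)
23. 7800.963ms @ 81/7 + 288.925ms (3/7)

note 22 onset = 78/7b = 7512.039ms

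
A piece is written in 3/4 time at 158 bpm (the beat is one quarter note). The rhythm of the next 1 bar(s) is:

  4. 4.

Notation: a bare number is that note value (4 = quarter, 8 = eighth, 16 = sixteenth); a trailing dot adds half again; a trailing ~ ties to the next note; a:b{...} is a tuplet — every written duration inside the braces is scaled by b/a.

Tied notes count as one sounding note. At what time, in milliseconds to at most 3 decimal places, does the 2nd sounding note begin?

1. 0.0ms @ 0 + 569.62ms (3/2)
2. 569.62ms @ 3/2 + 569.62ms (3/2)

note 2 onset = 3/2b = 569.62ms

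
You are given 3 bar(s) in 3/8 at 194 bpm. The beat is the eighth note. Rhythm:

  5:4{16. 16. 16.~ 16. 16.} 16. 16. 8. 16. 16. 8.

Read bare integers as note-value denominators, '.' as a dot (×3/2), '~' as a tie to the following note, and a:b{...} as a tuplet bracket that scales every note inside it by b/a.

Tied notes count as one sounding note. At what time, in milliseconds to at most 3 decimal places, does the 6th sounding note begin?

note 6 onset = 15/4b = 1159.794ms

1. 0.0ms @ 0 + 185.567ms (3/5)
2. 185.567ms @ 3/5 + 185.567ms (3/5)
3. 371.134ms @ 6/5 + 371.134ms (6/5)
4. 742.268ms @ 12/5 + 185.567ms (3/5)
5. 927.835ms @ 3 + 231.959ms (3/4)
6. 1159.794ms @ 15/4 + 231.959ms (3/4)
7. 1391.753ms @ 9/2 + 463.918ms (3/2)
8. 1855.67ms @ 6 + 231.959ms (3/4)
9. 2087.629ms @ 27/4 + 231.959ms (3/4)
10. 2319.588ms @ 15/2 + 463.918ms (3/2)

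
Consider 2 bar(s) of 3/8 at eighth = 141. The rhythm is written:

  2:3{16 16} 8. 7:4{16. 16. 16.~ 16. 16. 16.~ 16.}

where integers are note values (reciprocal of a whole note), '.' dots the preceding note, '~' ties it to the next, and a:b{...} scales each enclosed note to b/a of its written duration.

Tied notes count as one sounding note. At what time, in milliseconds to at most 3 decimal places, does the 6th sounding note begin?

note 6 onset = 27/7b = 1641.337ms

1. 0.0ms @ 0 + 319.149ms (3/4)
2. 319.149ms @ 3/4 + 319.149ms (3/4)
3. 638.298ms @ 3/2 + 638.298ms (3/2)
4. 1276.596ms @ 3 + 182.371ms (3/7)
5. 1458.967ms @ 24/7 + 182.371ms (3/7)
6. 1641.337ms @ 27/7 + 364.742ms (6/7)
7. 2006.079ms @ 33/7 + 182.371ms (3/7)
8. 2188.45ms @ 36/7 + 364.742ms (6/7)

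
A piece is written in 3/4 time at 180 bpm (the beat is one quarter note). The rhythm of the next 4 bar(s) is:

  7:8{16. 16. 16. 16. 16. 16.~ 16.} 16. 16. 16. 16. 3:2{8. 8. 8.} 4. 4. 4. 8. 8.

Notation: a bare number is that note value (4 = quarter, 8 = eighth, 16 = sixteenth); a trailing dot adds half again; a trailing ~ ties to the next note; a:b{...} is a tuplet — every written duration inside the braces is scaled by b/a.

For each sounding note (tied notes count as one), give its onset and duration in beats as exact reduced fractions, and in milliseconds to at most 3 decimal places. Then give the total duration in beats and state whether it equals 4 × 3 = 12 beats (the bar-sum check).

1) 0.0ms=0b +142.857ms=3/7b
2) 142.857ms=3/7b +142.857ms=3/7b
3) 285.714ms=6/7b +142.857ms=3/7b
4) 428.571ms=9/7b +142.857ms=3/7b
5) 571.429ms=12/7b +142.857ms=3/7b
6) 714.286ms=15/7b +285.714ms=6/7b
7) 1000.0ms=3b +125.0ms=3/8b
8) 1125.0ms=27/8b +125.0ms=3/8b
9) 1250.0ms=15/4b +125.0ms=3/8b
10) 1375.0ms=33/8b +125.0ms=3/8b
11) 1500.0ms=9/2b +166.667ms=1/2b
12) 1666.667ms=5b +166.667ms=1/2b
13) 1833.333ms=11/2b +166.667ms=1/2b
14) 2000.0ms=6b +500.0ms=3/2b
15) 2500.0ms=15/2b +500.0ms=3/2b
16) 3000.0ms=9b +500.0ms=3/2b
17) 3500.0ms=21/2b +250.0ms=3/4b
18) 3750.0ms=45/4b +250.0ms=3/4b
Σ=12b of 12 (180bpm 3/4) — PASS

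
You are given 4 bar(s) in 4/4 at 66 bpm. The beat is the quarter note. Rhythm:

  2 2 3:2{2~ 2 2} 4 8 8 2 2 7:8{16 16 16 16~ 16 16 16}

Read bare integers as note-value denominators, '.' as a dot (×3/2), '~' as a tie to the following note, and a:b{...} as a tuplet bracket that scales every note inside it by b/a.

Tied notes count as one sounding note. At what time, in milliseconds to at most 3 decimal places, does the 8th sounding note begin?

note 8 onset = 10b = 9090.909ms

1. 0.0ms @ 0 + 1818.182ms (2)
2. 1818.182ms @ 2 + 1818.182ms (2)
3. 3636.364ms @ 4 + 2424.242ms (8/3)
4. 6060.606ms @ 20/3 + 1212.121ms (4/3)
5. 7272.727ms @ 8 + 909.091ms (1)
6. 8181.818ms @ 9 + 454.545ms (1/2)
7. 8636.364ms @ 19/2 + 454.545ms (1/2)
8. 9090.909ms @ 10 + 1818.182ms (2)
9. 10909.091ms @ 12 + 1818.182ms (2)
10. 12727.273ms @ 14 + 259.74ms (2/7)
11. 12987.013ms @ 100/7 + 259.74ms (2/7)
12. 13246.753ms @ 102/7 + 259.74ms (2/7)
13. 13506.494ms @ 104/7 + 519.481ms (4/7)
14. 14025.974ms @ 108/7 + 259.74ms (2/7)
15. 14285.714ms @ 110/7 + 259.74ms (2/7)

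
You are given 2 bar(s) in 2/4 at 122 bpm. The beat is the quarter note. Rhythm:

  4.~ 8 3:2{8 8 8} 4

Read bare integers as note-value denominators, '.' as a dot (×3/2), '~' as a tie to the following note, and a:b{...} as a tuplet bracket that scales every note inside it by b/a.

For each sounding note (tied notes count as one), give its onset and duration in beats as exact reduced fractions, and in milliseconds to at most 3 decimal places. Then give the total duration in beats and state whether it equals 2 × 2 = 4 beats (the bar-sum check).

1) 0.0ms=0b +983.607ms=2b
2) 983.607ms=2b +163.934ms=1/3b
3) 1147.541ms=7/3b +163.934ms=1/3b
4) 1311.475ms=8/3b +163.934ms=1/3b
5) 1475.41ms=3b +491.803ms=1b
Σ=4b of 4 (122bpm 2/4) — PASS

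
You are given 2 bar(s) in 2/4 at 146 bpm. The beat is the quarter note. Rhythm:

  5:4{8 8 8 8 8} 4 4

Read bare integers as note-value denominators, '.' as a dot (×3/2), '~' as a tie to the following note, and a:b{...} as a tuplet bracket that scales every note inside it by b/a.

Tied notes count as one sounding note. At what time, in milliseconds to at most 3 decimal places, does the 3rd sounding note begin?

1. 0.0ms @ 0 + 164.384ms (2/5)
2. 164.384ms @ 2/5 + 164.384ms (2/5)
3. 328.767ms @ 4/5 + 164.384ms (2/5)
4. 493.151ms @ 6/5 + 164.384ms (2/5)
5. 657.534ms @ 8/5 + 164.384ms (2/5)
6. 821.918ms @ 2 + 410.959ms (1)
7. 1232.877ms @ 3 + 410.959ms (1)

note 3 onset = 4/5b = 328.767ms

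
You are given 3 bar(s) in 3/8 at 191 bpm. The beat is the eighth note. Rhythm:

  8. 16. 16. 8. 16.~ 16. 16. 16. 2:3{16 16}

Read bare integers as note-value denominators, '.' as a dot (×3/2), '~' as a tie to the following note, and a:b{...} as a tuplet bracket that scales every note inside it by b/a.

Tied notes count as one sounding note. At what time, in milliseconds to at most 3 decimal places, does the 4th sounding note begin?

note 4 onset = 3b = 942.408ms

1. 0.0ms @ 0 + 471.204ms (3/2)
2. 471.204ms @ 3/2 + 235.602ms (3/4)
3. 706.806ms @ 9/4 + 235.602ms (3/4)
4. 942.408ms @ 3 + 471.204ms (3/2)
5. 1413.613ms @ 9/2 + 471.204ms (3/2)
6. 1884.817ms @ 6 + 235.602ms (3/4)
7. 2120.419ms @ 27/4 + 235.602ms (3/4)
8. 2356.021ms @ 15/2 + 235.602ms (3/4)
9. 2591.623ms @ 33/4 + 235.602ms (3/4)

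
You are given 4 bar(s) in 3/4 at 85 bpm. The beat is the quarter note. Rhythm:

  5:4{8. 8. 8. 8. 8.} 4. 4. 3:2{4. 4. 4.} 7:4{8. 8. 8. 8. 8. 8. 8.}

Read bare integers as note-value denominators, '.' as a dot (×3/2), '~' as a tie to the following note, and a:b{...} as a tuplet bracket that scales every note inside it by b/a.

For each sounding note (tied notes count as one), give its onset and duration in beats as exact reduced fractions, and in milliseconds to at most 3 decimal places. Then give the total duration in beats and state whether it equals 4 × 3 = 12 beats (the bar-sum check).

1) 0.0ms=0b +423.529ms=3/5b
2) 423.529ms=3/5b +423.529ms=3/5b
3) 847.059ms=6/5b +423.529ms=3/5b
4) 1270.588ms=9/5b +423.529ms=3/5b
5) 1694.118ms=12/5b +423.529ms=3/5b
6) 2117.647ms=3b +1058.824ms=3/2b
7) 3176.471ms=9/2b +1058.824ms=3/2b
8) 4235.294ms=6b +705.882ms=1b
9) 4941.176ms=7b +705.882ms=1b
10) 5647.059ms=8b +705.882ms=1b
11) 6352.941ms=9b +302.521ms=3/7b
12) 6655.462ms=66/7b +302.521ms=3/7b
13) 6957.983ms=69/7b +302.521ms=3/7b
14) 7260.504ms=72/7b +302.521ms=3/7b
15) 7563.025ms=75/7b +302.521ms=3/7b
16) 7865.546ms=78/7b +302.521ms=3/7b
17) 8168.067ms=81/7b +302.521ms=3/7b
Σ=12b of 12 (85bpm 3/4) — PASS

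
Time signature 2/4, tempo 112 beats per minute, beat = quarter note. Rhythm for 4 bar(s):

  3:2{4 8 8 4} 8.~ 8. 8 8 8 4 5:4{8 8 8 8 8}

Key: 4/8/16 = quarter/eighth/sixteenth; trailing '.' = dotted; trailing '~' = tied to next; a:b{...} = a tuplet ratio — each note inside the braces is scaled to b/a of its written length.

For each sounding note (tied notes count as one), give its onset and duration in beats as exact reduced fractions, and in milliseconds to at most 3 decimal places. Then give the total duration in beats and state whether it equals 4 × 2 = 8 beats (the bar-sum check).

1) 0.0ms=0b +357.143ms=2/3b
2) 357.143ms=2/3b +178.571ms=1/3b
3) 535.714ms=1b +178.571ms=1/3b
4) 714.286ms=4/3b +357.143ms=2/3b
5) 1071.429ms=2b +803.571ms=3/2b
6) 1875.0ms=7/2b +267.857ms=1/2b
7) 2142.857ms=4b +267.857ms=1/2b
8) 2410.714ms=9/2b +267.857ms=1/2b
9) 2678.571ms=5b +535.714ms=1b
10) 3214.286ms=6b +214.286ms=2/5b
11) 3428.571ms=32/5b +214.286ms=2/5b
12) 3642.857ms=34/5b +214.286ms=2/5b
13) 3857.143ms=36/5b +214.286ms=2/5b
14) 4071.429ms=38/5b +214.286ms=2/5b
Σ=8b of 8 (112bpm 2/4) — PASS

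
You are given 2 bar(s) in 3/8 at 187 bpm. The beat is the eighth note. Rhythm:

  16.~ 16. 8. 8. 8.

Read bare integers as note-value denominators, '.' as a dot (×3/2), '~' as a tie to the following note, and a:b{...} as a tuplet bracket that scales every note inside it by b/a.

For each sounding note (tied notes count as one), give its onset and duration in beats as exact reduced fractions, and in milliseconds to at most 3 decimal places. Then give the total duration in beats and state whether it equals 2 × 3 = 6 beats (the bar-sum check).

1) 0.0ms=0b +481.283ms=3/2b
2) 481.283ms=3/2b +481.283ms=3/2b
3) 962.567ms=3b +481.283ms=3/2b
4) 1443.85ms=9/2b +481.283ms=3/2b
Σ=6b of 6 (187bpm 3/8) — PASS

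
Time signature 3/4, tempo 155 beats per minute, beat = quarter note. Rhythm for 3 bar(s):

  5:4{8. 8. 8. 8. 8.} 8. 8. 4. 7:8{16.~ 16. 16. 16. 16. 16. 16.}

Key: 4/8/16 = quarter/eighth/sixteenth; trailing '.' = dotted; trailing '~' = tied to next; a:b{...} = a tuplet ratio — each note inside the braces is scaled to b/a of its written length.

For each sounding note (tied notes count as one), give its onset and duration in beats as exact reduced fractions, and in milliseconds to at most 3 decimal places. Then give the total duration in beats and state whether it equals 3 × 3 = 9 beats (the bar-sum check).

1) 0.0ms=0b +232.258ms=3/5b
2) 232.258ms=3/5b +232.258ms=3/5b
3) 464.516ms=6/5b +232.258ms=3/5b
4) 696.774ms=9/5b +232.258ms=3/5b
5) 929.032ms=12/5b +232.258ms=3/5b
6) 1161.29ms=3b +290.323ms=3/4b
7) 1451.613ms=15/4b +290.323ms=3/4b
8) 1741.935ms=9/2b +580.645ms=3/2b
9) 2322.581ms=6b +331.797ms=6/7b
10) 2654.378ms=48/7b +165.899ms=3/7b
11) 2820.276ms=51/7b +165.899ms=3/7b
12) 2986.175ms=54/7b +165.899ms=3/7b
13) 3152.074ms=57/7b +165.899ms=3/7b
14) 3317.972ms=60/7b +165.899ms=3/7b
Σ=9b of 9 (155bpm 3/4) — PASS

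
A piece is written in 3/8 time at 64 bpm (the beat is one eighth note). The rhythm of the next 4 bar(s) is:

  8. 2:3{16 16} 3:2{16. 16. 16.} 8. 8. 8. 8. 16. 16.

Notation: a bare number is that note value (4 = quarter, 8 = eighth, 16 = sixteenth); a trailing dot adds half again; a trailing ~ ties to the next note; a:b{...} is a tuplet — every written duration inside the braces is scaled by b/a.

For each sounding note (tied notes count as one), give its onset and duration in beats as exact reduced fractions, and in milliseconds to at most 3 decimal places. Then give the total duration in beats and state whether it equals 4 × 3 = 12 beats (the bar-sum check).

1) 0.0ms=0b +1406.25ms=3/2b
2) 1406.25ms=3/2b +703.125ms=3/4b
3) 2109.375ms=9/4b +703.125ms=3/4b
4) 2812.5ms=3b +468.75ms=1/2b
5) 3281.25ms=7/2b +468.75ms=1/2b
6) 3750.0ms=4b +468.75ms=1/2b
7) 4218.75ms=9/2b +1406.25ms=3/2b
8) 5625.0ms=6b +1406.25ms=3/2b
9) 7031.25ms=15/2b +1406.25ms=3/2b
10) 8437.5ms=9b +1406.25ms=3/2b
11) 9843.75ms=21/2b +703.125ms=3/4b
12) 10546.875ms=45/4b +703.125ms=3/4b
Σ=12b of 12 (64bpm 3/8) — PASS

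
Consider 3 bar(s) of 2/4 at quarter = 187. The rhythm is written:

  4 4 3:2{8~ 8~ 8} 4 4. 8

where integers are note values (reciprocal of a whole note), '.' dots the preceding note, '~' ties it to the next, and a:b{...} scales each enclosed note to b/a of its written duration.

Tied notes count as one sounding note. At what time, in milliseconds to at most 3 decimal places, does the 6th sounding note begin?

note 6 onset = 11/2b = 1764.706ms

1. 0.0ms @ 0 + 320.856ms (1)
2. 320.856ms @ 1 + 320.856ms (1)
3. 641.711ms @ 2 + 320.856ms (1)
4. 962.567ms @ 3 + 320.856ms (1)
5. 1283.422ms @ 4 + 481.283ms (3/2)
6. 1764.706ms @ 11/2 + 160.428ms (1/2)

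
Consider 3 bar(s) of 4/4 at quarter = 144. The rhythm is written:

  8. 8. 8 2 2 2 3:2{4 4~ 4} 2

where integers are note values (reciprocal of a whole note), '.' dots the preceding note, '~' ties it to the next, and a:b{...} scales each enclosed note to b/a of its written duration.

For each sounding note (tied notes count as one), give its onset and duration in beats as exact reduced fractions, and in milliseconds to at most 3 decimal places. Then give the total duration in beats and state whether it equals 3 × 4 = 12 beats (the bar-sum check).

1) 0.0ms=0b +312.5ms=3/4b
2) 312.5ms=3/4b +312.5ms=3/4b
3) 625.0ms=3/2b +208.333ms=1/2b
4) 833.333ms=2b +833.333ms=2b
5) 1666.667ms=4b +833.333ms=2b
6) 2500.0ms=6b +833.333ms=2b
7) 3333.333ms=8b +277.778ms=2/3b
8) 3611.111ms=26/3b +555.556ms=4/3b
9) 4166.667ms=10b +833.333ms=2b
Σ=12b of 12 (144bpm 4/4) — PASS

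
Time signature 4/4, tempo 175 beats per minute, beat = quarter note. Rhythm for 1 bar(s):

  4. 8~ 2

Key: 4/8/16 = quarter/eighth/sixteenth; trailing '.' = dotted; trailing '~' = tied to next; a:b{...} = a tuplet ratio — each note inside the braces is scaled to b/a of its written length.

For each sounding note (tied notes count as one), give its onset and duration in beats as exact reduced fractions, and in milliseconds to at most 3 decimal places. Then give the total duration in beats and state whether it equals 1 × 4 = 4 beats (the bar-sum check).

1) 0.0ms=0b +514.286ms=3/2b
2) 514.286ms=3/2b +857.143ms=5/2b
Σ=4b of 4 (175bpm 4/4) — PASS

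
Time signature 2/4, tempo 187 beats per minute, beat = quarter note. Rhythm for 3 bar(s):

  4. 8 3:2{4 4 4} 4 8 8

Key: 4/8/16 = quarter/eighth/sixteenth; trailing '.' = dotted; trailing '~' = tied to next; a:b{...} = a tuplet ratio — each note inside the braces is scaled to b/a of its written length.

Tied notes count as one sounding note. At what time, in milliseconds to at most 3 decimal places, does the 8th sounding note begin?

1. 0.0ms @ 0 + 481.283ms (3/2)
2. 481.283ms @ 3/2 + 160.428ms (1/2)
3. 641.711ms @ 2 + 213.904ms (2/3)
4. 855.615ms @ 8/3 + 213.904ms (2/3)
5. 1069.519ms @ 10/3 + 213.904ms (2/3)
6. 1283.422ms @ 4 + 320.856ms (1)
7. 1604.278ms @ 5 + 160.428ms (1/2)
8. 1764.706ms @ 11/2 + 160.428ms (1/2)

note 8 onset = 11/2b = 1764.706ms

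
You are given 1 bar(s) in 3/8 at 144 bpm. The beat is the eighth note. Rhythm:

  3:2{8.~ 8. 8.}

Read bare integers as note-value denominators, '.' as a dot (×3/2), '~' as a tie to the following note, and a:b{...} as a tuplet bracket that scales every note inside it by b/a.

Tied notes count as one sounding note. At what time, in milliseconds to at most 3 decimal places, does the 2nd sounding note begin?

1. 0.0ms @ 0 + 833.333ms (2)
2. 833.333ms @ 2 + 416.667ms (1)

note 2 onset = 2b = 833.333ms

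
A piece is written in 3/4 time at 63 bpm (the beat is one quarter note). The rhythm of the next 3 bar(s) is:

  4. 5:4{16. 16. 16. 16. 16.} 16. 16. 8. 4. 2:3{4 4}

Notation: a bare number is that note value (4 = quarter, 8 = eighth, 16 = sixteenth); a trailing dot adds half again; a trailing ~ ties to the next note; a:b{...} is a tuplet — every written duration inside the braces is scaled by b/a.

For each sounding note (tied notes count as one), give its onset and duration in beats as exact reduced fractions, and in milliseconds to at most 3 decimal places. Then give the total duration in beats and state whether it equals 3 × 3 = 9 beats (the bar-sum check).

1) 0.0ms=0b +1428.571ms=3/2b
2) 1428.571ms=3/2b +285.714ms=3/10b
3) 1714.286ms=9/5b +285.714ms=3/10b
4) 2000.0ms=21/10b +285.714ms=3/10b
5) 2285.714ms=12/5b +285.714ms=3/10b
6) 2571.429ms=27/10b +285.714ms=3/10b
7) 2857.143ms=3b +357.143ms=3/8b
8) 3214.286ms=27/8b +357.143ms=3/8b
9) 3571.429ms=15/4b +714.286ms=3/4b
10) 4285.714ms=9/2b +1428.571ms=3/2b
11) 5714.286ms=6b +1428.571ms=3/2b
12) 7142.857ms=15/2b +1428.571ms=3/2b
Σ=9b of 9 (63bpm 3/4) — PASS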